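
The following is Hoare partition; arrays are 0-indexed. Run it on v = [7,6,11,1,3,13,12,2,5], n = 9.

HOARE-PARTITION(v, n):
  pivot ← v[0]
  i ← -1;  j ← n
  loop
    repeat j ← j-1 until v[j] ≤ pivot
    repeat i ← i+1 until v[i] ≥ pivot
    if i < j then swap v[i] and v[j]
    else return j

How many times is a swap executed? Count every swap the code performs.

2

pivot=7
j stops at 8 (5), i stops at 0 (7); swap ⇒ [5,6,11,1,3,13,12,2,7]
j stops at 7 (2), i stops at 2 (11); swap ⇒ [5,6,2,1,3,13,12,11,7]
j stops at 4, i stops at 5; i≥j ⇒ return 4. v=[5,6,2,1,3,13,12,11,7]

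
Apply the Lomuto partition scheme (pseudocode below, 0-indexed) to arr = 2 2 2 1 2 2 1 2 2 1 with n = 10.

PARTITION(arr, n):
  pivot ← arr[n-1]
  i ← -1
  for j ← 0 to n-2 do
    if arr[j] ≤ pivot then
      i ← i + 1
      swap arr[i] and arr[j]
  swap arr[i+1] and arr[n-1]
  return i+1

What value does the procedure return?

2

pivot = arr[9] = 1; i = -1
j=0: arr[0]=2 > 1 → no swap
j=1: arr[1]=2 > 1 → no swap
j=2: arr[2]=2 > 1 → no swap
j=3: arr[3]=1 ≤ 1 → i=0, swap arr[0],arr[3] → 1 2 2 2 2 2 1 2 2 1
j=4: arr[4]=2 > 1 → no swap
j=5: arr[5]=2 > 1 → no swap
j=6: arr[6]=1 ≤ 1 → i=1, swap arr[1],arr[6] → 1 1 2 2 2 2 2 2 2 1
j=7: arr[7]=2 > 1 → no swap
j=8: arr[8]=2 > 1 → no swap
final swap arr[2],arr[9] → 1 1 1 2 2 2 2 2 2 2; return 2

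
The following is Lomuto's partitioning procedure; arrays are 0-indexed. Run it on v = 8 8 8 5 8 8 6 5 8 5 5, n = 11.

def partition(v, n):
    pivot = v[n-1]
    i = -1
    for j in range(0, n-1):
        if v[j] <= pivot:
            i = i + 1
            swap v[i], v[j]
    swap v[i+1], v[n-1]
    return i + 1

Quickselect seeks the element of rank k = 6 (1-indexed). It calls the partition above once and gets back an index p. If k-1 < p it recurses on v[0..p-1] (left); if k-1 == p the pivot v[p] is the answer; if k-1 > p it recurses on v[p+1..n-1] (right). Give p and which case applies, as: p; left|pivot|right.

pivot = v[10] = 5; i = -1
j=0: v[0]=8 > 5 → no swap
j=1: v[1]=8 > 5 → no swap
j=2: v[2]=8 > 5 → no swap
j=3: v[3]=5 ≤ 5 → i=0, swap v[0],v[3] → 5 8 8 8 8 8 6 5 8 5 5
j=4: v[4]=8 > 5 → no swap
j=5: v[5]=8 > 5 → no swap
j=6: v[6]=6 > 5 → no swap
j=7: v[7]=5 ≤ 5 → i=1, swap v[1],v[7] → 5 5 8 8 8 8 6 8 8 5 5
j=8: v[8]=8 > 5 → no swap
j=9: v[9]=5 ≤ 5 → i=2, swap v[2],v[9] → 5 5 5 8 8 8 6 8 8 8 5
final swap v[3],v[10] → 5 5 5 5 8 8 6 8 8 8 8; return 3
p = 3; k-1 = 5 > 3 ⇒ right

3; right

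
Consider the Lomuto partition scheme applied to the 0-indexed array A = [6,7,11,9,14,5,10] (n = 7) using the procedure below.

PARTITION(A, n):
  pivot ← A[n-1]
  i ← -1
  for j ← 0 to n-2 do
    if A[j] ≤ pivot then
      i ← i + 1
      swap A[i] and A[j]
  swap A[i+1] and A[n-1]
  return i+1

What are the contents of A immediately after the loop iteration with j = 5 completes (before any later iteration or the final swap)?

pivot = A[6] = 10; i = -1
j=0: A[0]=6 ≤ 10 → i=0, swap A[0],A[0] (no change) → [6,7,11,9,14,5,10]
j=1: A[1]=7 ≤ 10 → i=1, swap A[1],A[1] (no change) → [6,7,11,9,14,5,10]
j=2: A[2]=11 > 10 → no swap
j=3: A[3]=9 ≤ 10 → i=2, swap A[2],A[3] → [6,7,9,11,14,5,10]
j=4: A[4]=14 > 10 → no swap
j=5: A[5]=5 ≤ 10 → i=3, swap A[3],A[5] → [6,7,9,5,14,11,10]
(after j=5) A = [6,7,9,5,14,11,10]

[6,7,9,5,14,11,10]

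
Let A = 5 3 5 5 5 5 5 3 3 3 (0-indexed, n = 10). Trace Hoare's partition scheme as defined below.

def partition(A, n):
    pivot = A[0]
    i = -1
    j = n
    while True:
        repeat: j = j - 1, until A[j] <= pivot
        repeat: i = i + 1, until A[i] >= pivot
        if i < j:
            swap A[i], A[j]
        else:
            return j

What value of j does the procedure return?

pivot=5
j stops at 9 (3), i stops at 0 (5); swap ⇒ 3 3 5 5 5 5 5 3 3 5
j stops at 8 (3), i stops at 2 (5); swap ⇒ 3 3 3 5 5 5 5 3 5 5
j stops at 7 (3), i stops at 3 (5); swap ⇒ 3 3 3 3 5 5 5 5 5 5
j stops at 6 (5), i stops at 4 (5); swap ⇒ 3 3 3 3 5 5 5 5 5 5
j stops at 5, i stops at 5; i≥j ⇒ return 5. A=3 3 3 3 5 5 5 5 5 5

5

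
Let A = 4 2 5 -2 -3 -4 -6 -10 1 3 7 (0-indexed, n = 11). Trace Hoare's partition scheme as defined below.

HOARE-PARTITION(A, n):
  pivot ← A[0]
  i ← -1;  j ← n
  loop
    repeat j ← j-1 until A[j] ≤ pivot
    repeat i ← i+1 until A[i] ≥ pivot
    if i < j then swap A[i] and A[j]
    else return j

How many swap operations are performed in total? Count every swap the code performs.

2

pivot = A[0] = 4; i = -1, j = 11
j→9 (A[9]=3≤4), i→0 (A[0]=4≥4); i<j, swap → 3 2 5 -2 -3 -4 -6 -10 1 4 7
j→8 (A[8]=1≤4), i→2 (A[2]=5≥4); i<j, swap → 3 2 1 -2 -3 -4 -6 -10 5 4 7
j→7, i→8; i≥j, return j=7. A = 3 2 1 -2 -3 -4 -6 -10 5 4 7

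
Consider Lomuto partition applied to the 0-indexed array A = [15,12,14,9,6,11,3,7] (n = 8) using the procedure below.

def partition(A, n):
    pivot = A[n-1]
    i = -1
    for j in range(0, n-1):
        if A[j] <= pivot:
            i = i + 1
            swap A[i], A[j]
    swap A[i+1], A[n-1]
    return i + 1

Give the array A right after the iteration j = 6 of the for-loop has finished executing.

pivot=7, i=-1
j=0: 15>7, skip
j=1: 12>7, skip
j=2: 14>7, skip
j=3: 9>7, skip
j=4: 6≤7, i=0, swap(0,4) ⇒ [6,12,14,9,15,11,3,7]
j=5: 11>7, skip
j=6: 3≤7, i=1, swap(1,6) ⇒ [6,3,14,9,15,11,12,7]
(after j=6) A = [6,3,14,9,15,11,12,7]

[6,3,14,9,15,11,12,7]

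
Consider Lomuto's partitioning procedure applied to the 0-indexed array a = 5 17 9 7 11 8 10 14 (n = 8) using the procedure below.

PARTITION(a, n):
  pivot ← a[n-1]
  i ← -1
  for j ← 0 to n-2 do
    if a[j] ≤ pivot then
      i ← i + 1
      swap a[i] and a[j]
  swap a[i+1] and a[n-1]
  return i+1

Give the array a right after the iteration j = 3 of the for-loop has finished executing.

pivot=14, i=-1
j=0: 5≤14, i=0, swap(0,0) ⇒ 5 17 9 7 11 8 10 14
j=1: 17>14, skip
j=2: 9≤14, i=1, swap(1,2) ⇒ 5 9 17 7 11 8 10 14
j=3: 7≤14, i=2, swap(2,3) ⇒ 5 9 7 17 11 8 10 14
(after j=3) a = 5 9 7 17 11 8 10 14

5 9 7 17 11 8 10 14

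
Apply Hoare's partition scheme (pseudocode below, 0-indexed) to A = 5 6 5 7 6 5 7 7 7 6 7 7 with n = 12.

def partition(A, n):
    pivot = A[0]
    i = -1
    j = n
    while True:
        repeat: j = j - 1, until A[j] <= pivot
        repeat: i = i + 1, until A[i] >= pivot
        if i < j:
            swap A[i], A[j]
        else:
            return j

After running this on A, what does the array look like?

5 5 6 7 6 5 7 7 7 6 7 7

pivot=5
j stops at 5 (5), i stops at 0 (5); swap ⇒ 5 6 5 7 6 5 7 7 7 6 7 7
j stops at 2 (5), i stops at 1 (6); swap ⇒ 5 5 6 7 6 5 7 7 7 6 7 7
j stops at 1, i stops at 2; i≥j ⇒ return 1. A=5 5 6 7 6 5 7 7 7 6 7 7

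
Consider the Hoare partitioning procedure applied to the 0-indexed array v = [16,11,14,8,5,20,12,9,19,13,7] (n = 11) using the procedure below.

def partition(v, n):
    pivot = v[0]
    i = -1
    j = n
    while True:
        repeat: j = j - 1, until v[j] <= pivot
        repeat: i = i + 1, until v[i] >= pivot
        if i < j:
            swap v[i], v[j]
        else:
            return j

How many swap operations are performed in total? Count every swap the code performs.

pivot=16
j stops at 10 (7), i stops at 0 (16); swap ⇒ [7,11,14,8,5,20,12,9,19,13,16]
j stops at 9 (13), i stops at 5 (20); swap ⇒ [7,11,14,8,5,13,12,9,19,20,16]
j stops at 7, i stops at 8; i≥j ⇒ return 7. v=[7,11,14,8,5,13,12,9,19,20,16]

2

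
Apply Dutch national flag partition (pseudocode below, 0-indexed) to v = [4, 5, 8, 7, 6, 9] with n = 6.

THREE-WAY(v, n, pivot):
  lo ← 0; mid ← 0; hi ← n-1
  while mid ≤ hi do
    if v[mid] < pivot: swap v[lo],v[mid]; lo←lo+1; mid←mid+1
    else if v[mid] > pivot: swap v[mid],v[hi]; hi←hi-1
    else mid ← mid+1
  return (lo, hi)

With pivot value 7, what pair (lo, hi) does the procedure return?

pivot = 7; lo=0, mid=0, hi=5
v[mid]=4<7: swap v[0],v[0]; lo=1,mid=1 → [4, 5, 8, 7, 6, 9]
v[mid]=5<7: swap v[1],v[1]; lo=2,mid=2 → [4, 5, 8, 7, 6, 9]
v[mid]=8>7: swap v[2],v[5]; hi=4 → [4, 5, 9, 7, 6, 8]
v[mid]=9>7: swap v[2],v[4]; hi=3 → [4, 5, 6, 7, 9, 8]
v[mid]=6<7: swap v[2],v[2]; lo=3,mid=3 → [4, 5, 6, 7, 9, 8]
v[mid]=7=7: mid=4
end: lo=3, hi=3; v = [4, 5, 6, 7, 9, 8]

(3, 3)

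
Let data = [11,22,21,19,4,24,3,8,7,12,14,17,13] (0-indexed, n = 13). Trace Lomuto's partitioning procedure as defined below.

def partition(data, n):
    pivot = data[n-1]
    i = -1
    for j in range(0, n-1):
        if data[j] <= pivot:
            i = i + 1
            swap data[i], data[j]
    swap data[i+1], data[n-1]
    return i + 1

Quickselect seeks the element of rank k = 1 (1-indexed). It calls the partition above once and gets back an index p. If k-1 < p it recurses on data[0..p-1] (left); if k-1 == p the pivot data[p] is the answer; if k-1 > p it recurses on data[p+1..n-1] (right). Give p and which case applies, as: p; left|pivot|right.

pivot = data[12] = 13; i = -1
j=0: data[0]=11 ≤ 13 → i=0, swap data[0],data[0] (no change) → [11,22,21,19,4,24,3,8,7,12,14,17,13]
j=1: data[1]=22 > 13 → no swap
j=2: data[2]=21 > 13 → no swap
j=3: data[3]=19 > 13 → no swap
j=4: data[4]=4 ≤ 13 → i=1, swap data[1],data[4] → [11,4,21,19,22,24,3,8,7,12,14,17,13]
j=5: data[5]=24 > 13 → no swap
j=6: data[6]=3 ≤ 13 → i=2, swap data[2],data[6] → [11,4,3,19,22,24,21,8,7,12,14,17,13]
j=7: data[7]=8 ≤ 13 → i=3, swap data[3],data[7] → [11,4,3,8,22,24,21,19,7,12,14,17,13]
j=8: data[8]=7 ≤ 13 → i=4, swap data[4],data[8] → [11,4,3,8,7,24,21,19,22,12,14,17,13]
j=9: data[9]=12 ≤ 13 → i=5, swap data[5],data[9] → [11,4,3,8,7,12,21,19,22,24,14,17,13]
j=10: data[10]=14 > 13 → no swap
j=11: data[11]=17 > 13 → no swap
final swap data[6],data[12] → [11,4,3,8,7,12,13,19,22,24,14,17,21]; return 6
p = 6; k-1 = 0 < 6 ⇒ left

6; left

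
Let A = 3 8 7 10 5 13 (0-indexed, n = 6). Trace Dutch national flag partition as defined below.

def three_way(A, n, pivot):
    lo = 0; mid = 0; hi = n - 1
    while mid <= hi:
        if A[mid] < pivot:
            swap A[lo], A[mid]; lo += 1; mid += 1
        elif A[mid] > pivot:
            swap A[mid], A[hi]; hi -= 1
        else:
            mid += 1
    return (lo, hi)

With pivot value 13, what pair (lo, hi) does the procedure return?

(5, 5)

lo=0 mid=0 hi=5
3<13: swap(0,0), lo=1 mid=1 ⇒ 3 8 7 10 5 13
8<13: swap(1,1), lo=2 mid=2 ⇒ 3 8 7 10 5 13
7<13: swap(2,2), lo=3 mid=3 ⇒ 3 8 7 10 5 13
10<13: swap(3,3), lo=4 mid=4 ⇒ 3 8 7 10 5 13
5<13: swap(4,4), lo=5 mid=5 ⇒ 3 8 7 10 5 13
13=13: mid=6
done. lo=5 hi=5; A=3 8 7 10 5 13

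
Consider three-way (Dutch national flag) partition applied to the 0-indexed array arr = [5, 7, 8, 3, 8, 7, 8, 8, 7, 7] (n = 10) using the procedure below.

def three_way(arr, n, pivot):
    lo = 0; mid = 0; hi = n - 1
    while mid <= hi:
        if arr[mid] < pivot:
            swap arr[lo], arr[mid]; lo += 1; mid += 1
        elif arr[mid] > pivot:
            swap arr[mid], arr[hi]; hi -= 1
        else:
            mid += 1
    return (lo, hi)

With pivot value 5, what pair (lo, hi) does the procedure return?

(1, 1)

lo=0 mid=0 hi=9
5=5: mid=1
7>5: swap(1,9), hi=8 ⇒ [5, 7, 8, 3, 8, 7, 8, 8, 7, 7]
7>5: swap(1,8), hi=7 ⇒ [5, 7, 8, 3, 8, 7, 8, 8, 7, 7]
7>5: swap(1,7), hi=6 ⇒ [5, 8, 8, 3, 8, 7, 8, 7, 7, 7]
8>5: swap(1,6), hi=5 ⇒ [5, 8, 8, 3, 8, 7, 8, 7, 7, 7]
8>5: swap(1,5), hi=4 ⇒ [5, 7, 8, 3, 8, 8, 8, 7, 7, 7]
7>5: swap(1,4), hi=3 ⇒ [5, 8, 8, 3, 7, 8, 8, 7, 7, 7]
8>5: swap(1,3), hi=2 ⇒ [5, 3, 8, 8, 7, 8, 8, 7, 7, 7]
3<5: swap(0,1), lo=1 mid=2 ⇒ [3, 5, 8, 8, 7, 8, 8, 7, 7, 7]
8>5: swap(2,2), hi=1 ⇒ [3, 5, 8, 8, 7, 8, 8, 7, 7, 7]
done. lo=1 hi=1; arr=[3, 5, 8, 8, 7, 8, 8, 7, 7, 7]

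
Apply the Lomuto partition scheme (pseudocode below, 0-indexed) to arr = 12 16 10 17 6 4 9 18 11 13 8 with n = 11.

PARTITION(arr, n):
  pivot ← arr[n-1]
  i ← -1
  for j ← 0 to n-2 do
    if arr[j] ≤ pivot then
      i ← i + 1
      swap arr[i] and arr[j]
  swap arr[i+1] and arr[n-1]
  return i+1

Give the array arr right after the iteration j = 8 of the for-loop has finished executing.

pivot = arr[10] = 8; i = -1
j=0: arr[0]=12 > 8 → no swap
j=1: arr[1]=16 > 8 → no swap
j=2: arr[2]=10 > 8 → no swap
j=3: arr[3]=17 > 8 → no swap
j=4: arr[4]=6 ≤ 8 → i=0, swap arr[0],arr[4] → 6 16 10 17 12 4 9 18 11 13 8
j=5: arr[5]=4 ≤ 8 → i=1, swap arr[1],arr[5] → 6 4 10 17 12 16 9 18 11 13 8
j=6: arr[6]=9 > 8 → no swap
j=7: arr[7]=18 > 8 → no swap
j=8: arr[8]=11 > 8 → no swap
(after j=8) arr = 6 4 10 17 12 16 9 18 11 13 8

6 4 10 17 12 16 9 18 11 13 8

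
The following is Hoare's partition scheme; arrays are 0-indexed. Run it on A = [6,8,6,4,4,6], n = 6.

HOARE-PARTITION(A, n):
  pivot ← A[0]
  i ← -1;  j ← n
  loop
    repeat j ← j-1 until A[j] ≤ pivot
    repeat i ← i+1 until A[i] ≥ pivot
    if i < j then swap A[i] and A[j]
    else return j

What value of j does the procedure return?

pivot=6
j stops at 5 (6), i stops at 0 (6); swap ⇒ [6,8,6,4,4,6]
j stops at 4 (4), i stops at 1 (8); swap ⇒ [6,4,6,4,8,6]
j stops at 3 (4), i stops at 2 (6); swap ⇒ [6,4,4,6,8,6]
j stops at 2, i stops at 3; i≥j ⇒ return 2. A=[6,4,4,6,8,6]

2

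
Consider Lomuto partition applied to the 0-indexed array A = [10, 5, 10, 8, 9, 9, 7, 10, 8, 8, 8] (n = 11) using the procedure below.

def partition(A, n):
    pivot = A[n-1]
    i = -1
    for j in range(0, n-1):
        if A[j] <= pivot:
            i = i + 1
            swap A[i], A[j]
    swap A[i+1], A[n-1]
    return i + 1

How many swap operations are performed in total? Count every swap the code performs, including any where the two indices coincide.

6

pivot=8, i=-1
j=0: 10>8, skip
j=1: 5≤8, i=0, swap(0,1) ⇒ [5, 10, 10, 8, 9, 9, 7, 10, 8, 8, 8]
j=2: 10>8, skip
j=3: 8≤8, i=1, swap(1,3) ⇒ [5, 8, 10, 10, 9, 9, 7, 10, 8, 8, 8]
j=4: 9>8, skip
j=5: 9>8, skip
j=6: 7≤8, i=2, swap(2,6) ⇒ [5, 8, 7, 10, 9, 9, 10, 10, 8, 8, 8]
j=7: 10>8, skip
j=8: 8≤8, i=3, swap(3,8) ⇒ [5, 8, 7, 8, 9, 9, 10, 10, 10, 8, 8]
j=9: 8≤8, i=4, swap(4,9) ⇒ [5, 8, 7, 8, 8, 9, 10, 10, 10, 9, 8]
swap(5,10) ⇒ [5, 8, 7, 8, 8, 8, 10, 10, 10, 9, 9]; return 5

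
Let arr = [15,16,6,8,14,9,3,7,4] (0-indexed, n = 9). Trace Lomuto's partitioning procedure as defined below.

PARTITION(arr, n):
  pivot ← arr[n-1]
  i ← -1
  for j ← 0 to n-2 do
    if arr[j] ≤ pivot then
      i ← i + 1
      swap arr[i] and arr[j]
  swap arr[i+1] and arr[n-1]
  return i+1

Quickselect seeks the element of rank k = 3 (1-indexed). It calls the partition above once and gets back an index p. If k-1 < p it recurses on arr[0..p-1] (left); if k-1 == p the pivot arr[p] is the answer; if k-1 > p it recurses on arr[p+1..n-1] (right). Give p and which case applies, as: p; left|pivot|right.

1; right

pivot = arr[8] = 4; i = -1
j=0: arr[0]=15 > 4 → no swap
j=1: arr[1]=16 > 4 → no swap
j=2: arr[2]=6 > 4 → no swap
j=3: arr[3]=8 > 4 → no swap
j=4: arr[4]=14 > 4 → no swap
j=5: arr[5]=9 > 4 → no swap
j=6: arr[6]=3 ≤ 4 → i=0, swap arr[0],arr[6] → [3,16,6,8,14,9,15,7,4]
j=7: arr[7]=7 > 4 → no swap
final swap arr[1],arr[8] → [3,4,6,8,14,9,15,7,16]; return 1
p = 1; k-1 = 2 > 1 ⇒ right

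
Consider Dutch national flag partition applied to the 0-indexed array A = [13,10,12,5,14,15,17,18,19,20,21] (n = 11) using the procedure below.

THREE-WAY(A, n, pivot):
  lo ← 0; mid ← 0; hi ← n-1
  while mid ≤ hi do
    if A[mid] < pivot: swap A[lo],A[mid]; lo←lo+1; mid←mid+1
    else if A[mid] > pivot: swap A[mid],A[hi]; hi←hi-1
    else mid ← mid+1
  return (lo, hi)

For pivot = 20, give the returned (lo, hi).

lo=0 mid=0 hi=10
13<20: swap(0,0), lo=1 mid=1 ⇒ [13,10,12,5,14,15,17,18,19,20,21]
10<20: swap(1,1), lo=2 mid=2 ⇒ [13,10,12,5,14,15,17,18,19,20,21]
12<20: swap(2,2), lo=3 mid=3 ⇒ [13,10,12,5,14,15,17,18,19,20,21]
5<20: swap(3,3), lo=4 mid=4 ⇒ [13,10,12,5,14,15,17,18,19,20,21]
14<20: swap(4,4), lo=5 mid=5 ⇒ [13,10,12,5,14,15,17,18,19,20,21]
15<20: swap(5,5), lo=6 mid=6 ⇒ [13,10,12,5,14,15,17,18,19,20,21]
17<20: swap(6,6), lo=7 mid=7 ⇒ [13,10,12,5,14,15,17,18,19,20,21]
18<20: swap(7,7), lo=8 mid=8 ⇒ [13,10,12,5,14,15,17,18,19,20,21]
19<20: swap(8,8), lo=9 mid=9 ⇒ [13,10,12,5,14,15,17,18,19,20,21]
20=20: mid=10
21>20: swap(10,10), hi=9 ⇒ [13,10,12,5,14,15,17,18,19,20,21]
done. lo=9 hi=9; A=[13,10,12,5,14,15,17,18,19,20,21]

(9, 9)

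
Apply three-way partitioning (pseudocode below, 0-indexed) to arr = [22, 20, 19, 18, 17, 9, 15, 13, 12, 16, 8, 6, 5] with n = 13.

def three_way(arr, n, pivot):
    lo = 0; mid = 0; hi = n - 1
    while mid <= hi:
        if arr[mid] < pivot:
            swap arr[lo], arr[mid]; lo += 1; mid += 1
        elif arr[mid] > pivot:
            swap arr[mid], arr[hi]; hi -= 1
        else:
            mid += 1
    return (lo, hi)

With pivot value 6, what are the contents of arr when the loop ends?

[5, 6, 18, 17, 9, 15, 13, 12, 16, 8, 19, 20, 22]

pivot = 6; lo=0, mid=0, hi=12
arr[mid]=22>6: swap arr[0],arr[12]; hi=11 → [5, 20, 19, 18, 17, 9, 15, 13, 12, 16, 8, 6, 22]
arr[mid]=5<6: swap arr[0],arr[0]; lo=1,mid=1 → [5, 20, 19, 18, 17, 9, 15, 13, 12, 16, 8, 6, 22]
arr[mid]=20>6: swap arr[1],arr[11]; hi=10 → [5, 6, 19, 18, 17, 9, 15, 13, 12, 16, 8, 20, 22]
arr[mid]=6=6: mid=2
arr[mid]=19>6: swap arr[2],arr[10]; hi=9 → [5, 6, 8, 18, 17, 9, 15, 13, 12, 16, 19, 20, 22]
arr[mid]=8>6: swap arr[2],arr[9]; hi=8 → [5, 6, 16, 18, 17, 9, 15, 13, 12, 8, 19, 20, 22]
arr[mid]=16>6: swap arr[2],arr[8]; hi=7 → [5, 6, 12, 18, 17, 9, 15, 13, 16, 8, 19, 20, 22]
arr[mid]=12>6: swap arr[2],arr[7]; hi=6 → [5, 6, 13, 18, 17, 9, 15, 12, 16, 8, 19, 20, 22]
arr[mid]=13>6: swap arr[2],arr[6]; hi=5 → [5, 6, 15, 18, 17, 9, 13, 12, 16, 8, 19, 20, 22]
arr[mid]=15>6: swap arr[2],arr[5]; hi=4 → [5, 6, 9, 18, 17, 15, 13, 12, 16, 8, 19, 20, 22]
arr[mid]=9>6: swap arr[2],arr[4]; hi=3 → [5, 6, 17, 18, 9, 15, 13, 12, 16, 8, 19, 20, 22]
arr[mid]=17>6: swap arr[2],arr[3]; hi=2 → [5, 6, 18, 17, 9, 15, 13, 12, 16, 8, 19, 20, 22]
arr[mid]=18>6: swap arr[2],arr[2]; hi=1 → [5, 6, 18, 17, 9, 15, 13, 12, 16, 8, 19, 20, 22]
end: lo=1, hi=1; arr = [5, 6, 18, 17, 9, 15, 13, 12, 16, 8, 19, 20, 22]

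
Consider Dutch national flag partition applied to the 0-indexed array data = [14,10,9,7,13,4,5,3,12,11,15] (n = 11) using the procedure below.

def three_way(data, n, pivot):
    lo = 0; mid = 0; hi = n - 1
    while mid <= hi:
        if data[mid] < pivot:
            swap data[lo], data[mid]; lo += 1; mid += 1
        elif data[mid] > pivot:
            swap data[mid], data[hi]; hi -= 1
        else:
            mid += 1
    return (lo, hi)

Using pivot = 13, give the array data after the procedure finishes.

[11,10,9,7,4,5,3,12,13,15,14]

lo=0 mid=0 hi=10
14>13: swap(0,10), hi=9 ⇒ [15,10,9,7,13,4,5,3,12,11,14]
15>13: swap(0,9), hi=8 ⇒ [11,10,9,7,13,4,5,3,12,15,14]
11<13: swap(0,0), lo=1 mid=1 ⇒ [11,10,9,7,13,4,5,3,12,15,14]
10<13: swap(1,1), lo=2 mid=2 ⇒ [11,10,9,7,13,4,5,3,12,15,14]
9<13: swap(2,2), lo=3 mid=3 ⇒ [11,10,9,7,13,4,5,3,12,15,14]
7<13: swap(3,3), lo=4 mid=4 ⇒ [11,10,9,7,13,4,5,3,12,15,14]
13=13: mid=5
4<13: swap(4,5), lo=5 mid=6 ⇒ [11,10,9,7,4,13,5,3,12,15,14]
5<13: swap(5,6), lo=6 mid=7 ⇒ [11,10,9,7,4,5,13,3,12,15,14]
3<13: swap(6,7), lo=7 mid=8 ⇒ [11,10,9,7,4,5,3,13,12,15,14]
12<13: swap(7,8), lo=8 mid=9 ⇒ [11,10,9,7,4,5,3,12,13,15,14]
done. lo=8 hi=8; data=[11,10,9,7,4,5,3,12,13,15,14]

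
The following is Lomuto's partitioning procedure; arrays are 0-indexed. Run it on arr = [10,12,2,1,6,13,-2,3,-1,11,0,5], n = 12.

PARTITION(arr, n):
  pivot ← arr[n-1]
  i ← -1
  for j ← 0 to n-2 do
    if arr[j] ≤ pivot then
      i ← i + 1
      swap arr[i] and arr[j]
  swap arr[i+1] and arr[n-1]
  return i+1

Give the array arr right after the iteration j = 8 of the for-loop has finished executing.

[2,1,-2,3,-1,13,10,12,6,11,0,5]

pivot = arr[11] = 5; i = -1
j=0: arr[0]=10 > 5 → no swap
j=1: arr[1]=12 > 5 → no swap
j=2: arr[2]=2 ≤ 5 → i=0, swap arr[0],arr[2] → [2,12,10,1,6,13,-2,3,-1,11,0,5]
j=3: arr[3]=1 ≤ 5 → i=1, swap arr[1],arr[3] → [2,1,10,12,6,13,-2,3,-1,11,0,5]
j=4: arr[4]=6 > 5 → no swap
j=5: arr[5]=13 > 5 → no swap
j=6: arr[6]=-2 ≤ 5 → i=2, swap arr[2],arr[6] → [2,1,-2,12,6,13,10,3,-1,11,0,5]
j=7: arr[7]=3 ≤ 5 → i=3, swap arr[3],arr[7] → [2,1,-2,3,6,13,10,12,-1,11,0,5]
j=8: arr[8]=-1 ≤ 5 → i=4, swap arr[4],arr[8] → [2,1,-2,3,-1,13,10,12,6,11,0,5]
(after j=8) arr = [2,1,-2,3,-1,13,10,12,6,11,0,5]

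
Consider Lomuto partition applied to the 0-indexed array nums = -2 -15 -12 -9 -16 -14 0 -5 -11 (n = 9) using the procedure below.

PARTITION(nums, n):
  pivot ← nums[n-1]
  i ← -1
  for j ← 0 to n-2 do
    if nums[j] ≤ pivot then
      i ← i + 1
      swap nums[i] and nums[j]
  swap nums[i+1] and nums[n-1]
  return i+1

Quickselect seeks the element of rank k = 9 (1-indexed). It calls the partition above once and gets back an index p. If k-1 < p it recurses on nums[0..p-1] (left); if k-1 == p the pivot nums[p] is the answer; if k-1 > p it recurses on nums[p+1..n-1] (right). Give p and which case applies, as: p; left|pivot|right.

4; right

pivot=-11, i=-1
j=0: -2>-11, skip
j=1: -15≤-11, i=0, swap(0,1) ⇒ -15 -2 -12 -9 -16 -14 0 -5 -11
j=2: -12≤-11, i=1, swap(1,2) ⇒ -15 -12 -2 -9 -16 -14 0 -5 -11
j=3: -9>-11, skip
j=4: -16≤-11, i=2, swap(2,4) ⇒ -15 -12 -16 -9 -2 -14 0 -5 -11
j=5: -14≤-11, i=3, swap(3,5) ⇒ -15 -12 -16 -14 -2 -9 0 -5 -11
j=6: 0>-11, skip
j=7: -5>-11, skip
swap(4,8) ⇒ -15 -12 -16 -14 -11 -9 0 -5 -2; return 4
p = 4; k-1 = 8 > 4 ⇒ right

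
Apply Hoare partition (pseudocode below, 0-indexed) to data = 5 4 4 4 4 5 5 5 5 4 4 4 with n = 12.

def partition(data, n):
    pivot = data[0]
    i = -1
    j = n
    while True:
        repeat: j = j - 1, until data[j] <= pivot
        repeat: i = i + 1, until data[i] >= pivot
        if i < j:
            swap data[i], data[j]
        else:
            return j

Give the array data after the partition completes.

pivot = data[0] = 5; i = -1, j = 12
j→11 (data[11]=4≤5), i→0 (data[0]=5≥5); i<j, swap → 4 4 4 4 4 5 5 5 5 4 4 5
j→10 (data[10]=4≤5), i→5 (data[5]=5≥5); i<j, swap → 4 4 4 4 4 4 5 5 5 4 5 5
j→9 (data[9]=4≤5), i→6 (data[6]=5≥5); i<j, swap → 4 4 4 4 4 4 4 5 5 5 5 5
j→8 (data[8]=5≤5), i→7 (data[7]=5≥5); i<j, swap → 4 4 4 4 4 4 4 5 5 5 5 5
j→7, i→8; i≥j, return j=7. data = 4 4 4 4 4 4 4 5 5 5 5 5

4 4 4 4 4 4 4 5 5 5 5 5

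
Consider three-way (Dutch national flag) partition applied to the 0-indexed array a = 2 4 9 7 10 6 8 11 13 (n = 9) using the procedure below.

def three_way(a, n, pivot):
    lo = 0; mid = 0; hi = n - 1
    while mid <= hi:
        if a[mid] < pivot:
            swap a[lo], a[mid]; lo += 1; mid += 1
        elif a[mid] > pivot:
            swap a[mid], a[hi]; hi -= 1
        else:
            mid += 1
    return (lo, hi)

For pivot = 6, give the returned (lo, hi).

(2, 2)

pivot = 6; lo=0, mid=0, hi=8
a[mid]=2<6: swap a[0],a[0]; lo=1,mid=1 → 2 4 9 7 10 6 8 11 13
a[mid]=4<6: swap a[1],a[1]; lo=2,mid=2 → 2 4 9 7 10 6 8 11 13
a[mid]=9>6: swap a[2],a[8]; hi=7 → 2 4 13 7 10 6 8 11 9
a[mid]=13>6: swap a[2],a[7]; hi=6 → 2 4 11 7 10 6 8 13 9
a[mid]=11>6: swap a[2],a[6]; hi=5 → 2 4 8 7 10 6 11 13 9
a[mid]=8>6: swap a[2],a[5]; hi=4 → 2 4 6 7 10 8 11 13 9
a[mid]=6=6: mid=3
a[mid]=7>6: swap a[3],a[4]; hi=3 → 2 4 6 10 7 8 11 13 9
a[mid]=10>6: swap a[3],a[3]; hi=2 → 2 4 6 10 7 8 11 13 9
end: lo=2, hi=2; a = 2 4 6 10 7 8 11 13 9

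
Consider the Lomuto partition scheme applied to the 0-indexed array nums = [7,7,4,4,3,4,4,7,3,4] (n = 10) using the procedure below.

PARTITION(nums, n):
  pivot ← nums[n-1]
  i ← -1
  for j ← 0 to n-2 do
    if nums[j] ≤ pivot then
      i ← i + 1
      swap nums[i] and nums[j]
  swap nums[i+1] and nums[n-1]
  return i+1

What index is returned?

pivot=4, i=-1
j=0: 7>4, skip
j=1: 7>4, skip
j=2: 4≤4, i=0, swap(0,2) ⇒ [4,7,7,4,3,4,4,7,3,4]
j=3: 4≤4, i=1, swap(1,3) ⇒ [4,4,7,7,3,4,4,7,3,4]
j=4: 3≤4, i=2, swap(2,4) ⇒ [4,4,3,7,7,4,4,7,3,4]
j=5: 4≤4, i=3, swap(3,5) ⇒ [4,4,3,4,7,7,4,7,3,4]
j=6: 4≤4, i=4, swap(4,6) ⇒ [4,4,3,4,4,7,7,7,3,4]
j=7: 7>4, skip
j=8: 3≤4, i=5, swap(5,8) ⇒ [4,4,3,4,4,3,7,7,7,4]
swap(6,9) ⇒ [4,4,3,4,4,3,4,7,7,7]; return 6

6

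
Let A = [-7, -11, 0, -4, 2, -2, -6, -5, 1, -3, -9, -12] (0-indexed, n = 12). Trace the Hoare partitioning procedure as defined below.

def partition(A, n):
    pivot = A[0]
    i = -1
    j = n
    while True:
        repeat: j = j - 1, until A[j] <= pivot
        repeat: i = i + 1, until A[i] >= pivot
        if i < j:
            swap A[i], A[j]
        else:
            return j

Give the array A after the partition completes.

[-12, -11, -9, -4, 2, -2, -6, -5, 1, -3, 0, -7]

pivot=-7
j stops at 11 (-12), i stops at 0 (-7); swap ⇒ [-12, -11, 0, -4, 2, -2, -6, -5, 1, -3, -9, -7]
j stops at 10 (-9), i stops at 2 (0); swap ⇒ [-12, -11, -9, -4, 2, -2, -6, -5, 1, -3, 0, -7]
j stops at 2, i stops at 3; i≥j ⇒ return 2. A=[-12, -11, -9, -4, 2, -2, -6, -5, 1, -3, 0, -7]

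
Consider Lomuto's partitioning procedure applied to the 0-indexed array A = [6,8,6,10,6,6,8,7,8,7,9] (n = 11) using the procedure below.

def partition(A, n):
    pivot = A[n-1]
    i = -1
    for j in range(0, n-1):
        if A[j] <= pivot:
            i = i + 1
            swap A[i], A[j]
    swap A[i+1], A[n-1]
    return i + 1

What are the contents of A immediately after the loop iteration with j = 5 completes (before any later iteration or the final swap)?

[6,8,6,6,6,10,8,7,8,7,9]

pivot = A[10] = 9; i = -1
j=0: A[0]=6 ≤ 9 → i=0, swap A[0],A[0] (no change) → [6,8,6,10,6,6,8,7,8,7,9]
j=1: A[1]=8 ≤ 9 → i=1, swap A[1],A[1] (no change) → [6,8,6,10,6,6,8,7,8,7,9]
j=2: A[2]=6 ≤ 9 → i=2, swap A[2],A[2] (no change) → [6,8,6,10,6,6,8,7,8,7,9]
j=3: A[3]=10 > 9 → no swap
j=4: A[4]=6 ≤ 9 → i=3, swap A[3],A[4] → [6,8,6,6,10,6,8,7,8,7,9]
j=5: A[5]=6 ≤ 9 → i=4, swap A[4],A[5] → [6,8,6,6,6,10,8,7,8,7,9]
(after j=5) A = [6,8,6,6,6,10,8,7,8,7,9]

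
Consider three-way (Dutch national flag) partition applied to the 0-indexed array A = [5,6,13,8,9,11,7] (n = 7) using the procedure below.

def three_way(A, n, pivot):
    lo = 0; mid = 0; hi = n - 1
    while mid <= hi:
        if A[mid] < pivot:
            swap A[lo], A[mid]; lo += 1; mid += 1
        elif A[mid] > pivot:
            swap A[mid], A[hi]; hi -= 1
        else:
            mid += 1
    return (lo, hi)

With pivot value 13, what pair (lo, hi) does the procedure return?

pivot = 13; lo=0, mid=0, hi=6
A[mid]=5<13: swap A[0],A[0]; lo=1,mid=1 → [5,6,13,8,9,11,7]
A[mid]=6<13: swap A[1],A[1]; lo=2,mid=2 → [5,6,13,8,9,11,7]
A[mid]=13=13: mid=3
A[mid]=8<13: swap A[2],A[3]; lo=3,mid=4 → [5,6,8,13,9,11,7]
A[mid]=9<13: swap A[3],A[4]; lo=4,mid=5 → [5,6,8,9,13,11,7]
A[mid]=11<13: swap A[4],A[5]; lo=5,mid=6 → [5,6,8,9,11,13,7]
A[mid]=7<13: swap A[5],A[6]; lo=6,mid=7 → [5,6,8,9,11,7,13]
end: lo=6, hi=6; A = [5,6,8,9,11,7,13]

(6, 6)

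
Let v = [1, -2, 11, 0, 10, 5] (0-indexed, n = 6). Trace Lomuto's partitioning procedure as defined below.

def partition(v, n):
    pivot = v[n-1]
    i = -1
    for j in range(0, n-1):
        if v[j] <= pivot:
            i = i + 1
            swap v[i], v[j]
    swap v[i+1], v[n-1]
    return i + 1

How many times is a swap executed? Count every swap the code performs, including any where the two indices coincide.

4

pivot=5, i=-1
j=0: 1≤5, i=0, swap(0,0) ⇒ [1, -2, 11, 0, 10, 5]
j=1: -2≤5, i=1, swap(1,1) ⇒ [1, -2, 11, 0, 10, 5]
j=2: 11>5, skip
j=3: 0≤5, i=2, swap(2,3) ⇒ [1, -2, 0, 11, 10, 5]
j=4: 10>5, skip
swap(3,5) ⇒ [1, -2, 0, 5, 10, 11]; return 3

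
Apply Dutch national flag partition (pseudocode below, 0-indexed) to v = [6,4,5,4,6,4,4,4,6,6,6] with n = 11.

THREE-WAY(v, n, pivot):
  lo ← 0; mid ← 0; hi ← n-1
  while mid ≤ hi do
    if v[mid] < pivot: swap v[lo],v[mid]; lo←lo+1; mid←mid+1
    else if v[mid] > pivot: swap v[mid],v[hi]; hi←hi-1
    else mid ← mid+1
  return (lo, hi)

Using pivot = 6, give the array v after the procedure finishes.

lo=0 mid=0 hi=10
6=6: mid=1
4<6: swap(0,1), lo=1 mid=2 ⇒ [4,6,5,4,6,4,4,4,6,6,6]
5<6: swap(1,2), lo=2 mid=3 ⇒ [4,5,6,4,6,4,4,4,6,6,6]
4<6: swap(2,3), lo=3 mid=4 ⇒ [4,5,4,6,6,4,4,4,6,6,6]
6=6: mid=5
4<6: swap(3,5), lo=4 mid=6 ⇒ [4,5,4,4,6,6,4,4,6,6,6]
4<6: swap(4,6), lo=5 mid=7 ⇒ [4,5,4,4,4,6,6,4,6,6,6]
4<6: swap(5,7), lo=6 mid=8 ⇒ [4,5,4,4,4,4,6,6,6,6,6]
6=6: mid=9
6=6: mid=10
6=6: mid=11
done. lo=6 hi=10; v=[4,5,4,4,4,4,6,6,6,6,6]

[4,5,4,4,4,4,6,6,6,6,6]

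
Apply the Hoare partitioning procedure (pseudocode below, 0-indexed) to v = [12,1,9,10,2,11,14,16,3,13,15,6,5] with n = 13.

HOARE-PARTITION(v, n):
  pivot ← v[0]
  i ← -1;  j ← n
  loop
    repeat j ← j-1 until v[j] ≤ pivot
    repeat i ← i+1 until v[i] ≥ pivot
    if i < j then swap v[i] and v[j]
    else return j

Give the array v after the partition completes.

pivot=12
j stops at 12 (5), i stops at 0 (12); swap ⇒ [5,1,9,10,2,11,14,16,3,13,15,6,12]
j stops at 11 (6), i stops at 6 (14); swap ⇒ [5,1,9,10,2,11,6,16,3,13,15,14,12]
j stops at 8 (3), i stops at 7 (16); swap ⇒ [5,1,9,10,2,11,6,3,16,13,15,14,12]
j stops at 7, i stops at 8; i≥j ⇒ return 7. v=[5,1,9,10,2,11,6,3,16,13,15,14,12]

[5,1,9,10,2,11,6,3,16,13,15,14,12]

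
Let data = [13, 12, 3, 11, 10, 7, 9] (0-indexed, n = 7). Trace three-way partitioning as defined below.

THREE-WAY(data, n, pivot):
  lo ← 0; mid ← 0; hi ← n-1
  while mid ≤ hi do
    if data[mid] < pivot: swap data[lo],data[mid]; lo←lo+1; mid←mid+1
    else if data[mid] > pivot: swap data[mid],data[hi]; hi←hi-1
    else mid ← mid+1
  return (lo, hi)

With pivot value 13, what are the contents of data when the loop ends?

lo=0 mid=0 hi=6
13=13: mid=1
12<13: swap(0,1), lo=1 mid=2 ⇒ [12, 13, 3, 11, 10, 7, 9]
3<13: swap(1,2), lo=2 mid=3 ⇒ [12, 3, 13, 11, 10, 7, 9]
11<13: swap(2,3), lo=3 mid=4 ⇒ [12, 3, 11, 13, 10, 7, 9]
10<13: swap(3,4), lo=4 mid=5 ⇒ [12, 3, 11, 10, 13, 7, 9]
7<13: swap(4,5), lo=5 mid=6 ⇒ [12, 3, 11, 10, 7, 13, 9]
9<13: swap(5,6), lo=6 mid=7 ⇒ [12, 3, 11, 10, 7, 9, 13]
done. lo=6 hi=6; data=[12, 3, 11, 10, 7, 9, 13]

[12, 3, 11, 10, 7, 9, 13]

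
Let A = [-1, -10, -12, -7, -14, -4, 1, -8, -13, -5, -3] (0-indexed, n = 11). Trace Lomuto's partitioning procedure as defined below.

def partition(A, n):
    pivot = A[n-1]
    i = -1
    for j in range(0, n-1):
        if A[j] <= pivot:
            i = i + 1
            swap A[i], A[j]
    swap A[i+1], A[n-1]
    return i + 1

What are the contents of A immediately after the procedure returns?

[-10, -12, -7, -14, -4, -8, -13, -5, -3, -1, 1]

pivot = A[10] = -3; i = -1
j=0: A[0]=-1 > -3 → no swap
j=1: A[1]=-10 ≤ -3 → i=0, swap A[0],A[1] → [-10, -1, -12, -7, -14, -4, 1, -8, -13, -5, -3]
j=2: A[2]=-12 ≤ -3 → i=1, swap A[1],A[2] → [-10, -12, -1, -7, -14, -4, 1, -8, -13, -5, -3]
j=3: A[3]=-7 ≤ -3 → i=2, swap A[2],A[3] → [-10, -12, -7, -1, -14, -4, 1, -8, -13, -5, -3]
j=4: A[4]=-14 ≤ -3 → i=3, swap A[3],A[4] → [-10, -12, -7, -14, -1, -4, 1, -8, -13, -5, -3]
j=5: A[5]=-4 ≤ -3 → i=4, swap A[4],A[5] → [-10, -12, -7, -14, -4, -1, 1, -8, -13, -5, -3]
j=6: A[6]=1 > -3 → no swap
j=7: A[7]=-8 ≤ -3 → i=5, swap A[5],A[7] → [-10, -12, -7, -14, -4, -8, 1, -1, -13, -5, -3]
j=8: A[8]=-13 ≤ -3 → i=6, swap A[6],A[8] → [-10, -12, -7, -14, -4, -8, -13, -1, 1, -5, -3]
j=9: A[9]=-5 ≤ -3 → i=7, swap A[7],A[9] → [-10, -12, -7, -14, -4, -8, -13, -5, 1, -1, -3]
final swap A[8],A[10] → [-10, -12, -7, -14, -4, -8, -13, -5, -3, -1, 1]; return 8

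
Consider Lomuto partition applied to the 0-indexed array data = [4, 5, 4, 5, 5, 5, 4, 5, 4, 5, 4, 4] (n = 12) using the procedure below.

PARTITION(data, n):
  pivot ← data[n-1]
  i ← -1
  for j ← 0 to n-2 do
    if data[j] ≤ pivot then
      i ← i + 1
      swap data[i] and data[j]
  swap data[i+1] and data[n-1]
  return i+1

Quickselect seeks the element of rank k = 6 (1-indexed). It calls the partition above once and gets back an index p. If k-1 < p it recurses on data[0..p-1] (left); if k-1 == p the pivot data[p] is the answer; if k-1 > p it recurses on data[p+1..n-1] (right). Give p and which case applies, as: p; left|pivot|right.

pivot = data[11] = 4; i = -1
j=0: data[0]=4 ≤ 4 → i=0, swap data[0],data[0] (no change) → [4, 5, 4, 5, 5, 5, 4, 5, 4, 5, 4, 4]
j=1: data[1]=5 > 4 → no swap
j=2: data[2]=4 ≤ 4 → i=1, swap data[1],data[2] → [4, 4, 5, 5, 5, 5, 4, 5, 4, 5, 4, 4]
j=3: data[3]=5 > 4 → no swap
j=4: data[4]=5 > 4 → no swap
j=5: data[5]=5 > 4 → no swap
j=6: data[6]=4 ≤ 4 → i=2, swap data[2],data[6] → [4, 4, 4, 5, 5, 5, 5, 5, 4, 5, 4, 4]
j=7: data[7]=5 > 4 → no swap
j=8: data[8]=4 ≤ 4 → i=3, swap data[3],data[8] → [4, 4, 4, 4, 5, 5, 5, 5, 5, 5, 4, 4]
j=9: data[9]=5 > 4 → no swap
j=10: data[10]=4 ≤ 4 → i=4, swap data[4],data[10] → [4, 4, 4, 4, 4, 5, 5, 5, 5, 5, 5, 4]
final swap data[5],data[11] → [4, 4, 4, 4, 4, 4, 5, 5, 5, 5, 5, 5]; return 5
p = 5; k-1 = 5 == 5 ⇒ pivot

5; pivot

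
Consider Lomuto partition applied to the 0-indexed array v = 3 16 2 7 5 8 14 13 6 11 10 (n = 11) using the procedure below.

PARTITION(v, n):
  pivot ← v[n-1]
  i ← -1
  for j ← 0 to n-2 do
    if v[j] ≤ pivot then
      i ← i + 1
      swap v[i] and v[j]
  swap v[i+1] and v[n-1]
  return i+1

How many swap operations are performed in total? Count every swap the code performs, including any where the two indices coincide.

7

pivot=10, i=-1
j=0: 3≤10, i=0, swap(0,0) ⇒ 3 16 2 7 5 8 14 13 6 11 10
j=1: 16>10, skip
j=2: 2≤10, i=1, swap(1,2) ⇒ 3 2 16 7 5 8 14 13 6 11 10
j=3: 7≤10, i=2, swap(2,3) ⇒ 3 2 7 16 5 8 14 13 6 11 10
j=4: 5≤10, i=3, swap(3,4) ⇒ 3 2 7 5 16 8 14 13 6 11 10
j=5: 8≤10, i=4, swap(4,5) ⇒ 3 2 7 5 8 16 14 13 6 11 10
j=6: 14>10, skip
j=7: 13>10, skip
j=8: 6≤10, i=5, swap(5,8) ⇒ 3 2 7 5 8 6 14 13 16 11 10
j=9: 11>10, skip
swap(6,10) ⇒ 3 2 7 5 8 6 10 13 16 11 14; return 6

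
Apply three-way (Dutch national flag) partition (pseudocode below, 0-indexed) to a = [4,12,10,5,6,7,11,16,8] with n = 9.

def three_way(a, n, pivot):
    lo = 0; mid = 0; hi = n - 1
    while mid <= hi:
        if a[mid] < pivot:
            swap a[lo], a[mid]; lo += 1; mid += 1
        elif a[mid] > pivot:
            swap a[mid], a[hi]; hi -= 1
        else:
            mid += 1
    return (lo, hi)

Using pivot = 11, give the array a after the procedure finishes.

[4,8,10,5,6,7,11,16,12]

lo=0 mid=0 hi=8
4<11: swap(0,0), lo=1 mid=1 ⇒ [4,12,10,5,6,7,11,16,8]
12>11: swap(1,8), hi=7 ⇒ [4,8,10,5,6,7,11,16,12]
8<11: swap(1,1), lo=2 mid=2 ⇒ [4,8,10,5,6,7,11,16,12]
10<11: swap(2,2), lo=3 mid=3 ⇒ [4,8,10,5,6,7,11,16,12]
5<11: swap(3,3), lo=4 mid=4 ⇒ [4,8,10,5,6,7,11,16,12]
6<11: swap(4,4), lo=5 mid=5 ⇒ [4,8,10,5,6,7,11,16,12]
7<11: swap(5,5), lo=6 mid=6 ⇒ [4,8,10,5,6,7,11,16,12]
11=11: mid=7
16>11: swap(7,7), hi=6 ⇒ [4,8,10,5,6,7,11,16,12]
done. lo=6 hi=6; a=[4,8,10,5,6,7,11,16,12]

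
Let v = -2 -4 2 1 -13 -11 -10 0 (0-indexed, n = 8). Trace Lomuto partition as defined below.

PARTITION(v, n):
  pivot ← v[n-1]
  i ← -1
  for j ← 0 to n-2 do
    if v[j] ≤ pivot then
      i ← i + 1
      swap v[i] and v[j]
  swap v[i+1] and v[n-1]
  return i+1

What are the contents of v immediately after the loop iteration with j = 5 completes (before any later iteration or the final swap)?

pivot = v[7] = 0; i = -1
j=0: v[0]=-2 ≤ 0 → i=0, swap v[0],v[0] (no change) → -2 -4 2 1 -13 -11 -10 0
j=1: v[1]=-4 ≤ 0 → i=1, swap v[1],v[1] (no change) → -2 -4 2 1 -13 -11 -10 0
j=2: v[2]=2 > 0 → no swap
j=3: v[3]=1 > 0 → no swap
j=4: v[4]=-13 ≤ 0 → i=2, swap v[2],v[4] → -2 -4 -13 1 2 -11 -10 0
j=5: v[5]=-11 ≤ 0 → i=3, swap v[3],v[5] → -2 -4 -13 -11 2 1 -10 0
(after j=5) v = -2 -4 -13 -11 2 1 -10 0

-2 -4 -13 -11 2 1 -10 0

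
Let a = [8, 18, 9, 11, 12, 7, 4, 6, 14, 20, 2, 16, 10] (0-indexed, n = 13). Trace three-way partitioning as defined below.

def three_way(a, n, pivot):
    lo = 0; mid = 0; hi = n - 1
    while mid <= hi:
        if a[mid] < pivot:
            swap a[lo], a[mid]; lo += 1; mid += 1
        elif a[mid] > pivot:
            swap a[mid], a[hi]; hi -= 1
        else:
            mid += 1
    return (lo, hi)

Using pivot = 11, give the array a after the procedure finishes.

[8, 10, 9, 2, 7, 4, 6, 11, 20, 14, 16, 12, 18]

pivot = 11; lo=0, mid=0, hi=12
a[mid]=8<11: swap a[0],a[0]; lo=1,mid=1 → [8, 18, 9, 11, 12, 7, 4, 6, 14, 20, 2, 16, 10]
a[mid]=18>11: swap a[1],a[12]; hi=11 → [8, 10, 9, 11, 12, 7, 4, 6, 14, 20, 2, 16, 18]
a[mid]=10<11: swap a[1],a[1]; lo=2,mid=2 → [8, 10, 9, 11, 12, 7, 4, 6, 14, 20, 2, 16, 18]
a[mid]=9<11: swap a[2],a[2]; lo=3,mid=3 → [8, 10, 9, 11, 12, 7, 4, 6, 14, 20, 2, 16, 18]
a[mid]=11=11: mid=4
a[mid]=12>11: swap a[4],a[11]; hi=10 → [8, 10, 9, 11, 16, 7, 4, 6, 14, 20, 2, 12, 18]
a[mid]=16>11: swap a[4],a[10]; hi=9 → [8, 10, 9, 11, 2, 7, 4, 6, 14, 20, 16, 12, 18]
a[mid]=2<11: swap a[3],a[4]; lo=4,mid=5 → [8, 10, 9, 2, 11, 7, 4, 6, 14, 20, 16, 12, 18]
a[mid]=7<11: swap a[4],a[5]; lo=5,mid=6 → [8, 10, 9, 2, 7, 11, 4, 6, 14, 20, 16, 12, 18]
a[mid]=4<11: swap a[5],a[6]; lo=6,mid=7 → [8, 10, 9, 2, 7, 4, 11, 6, 14, 20, 16, 12, 18]
a[mid]=6<11: swap a[6],a[7]; lo=7,mid=8 → [8, 10, 9, 2, 7, 4, 6, 11, 14, 20, 16, 12, 18]
a[mid]=14>11: swap a[8],a[9]; hi=8 → [8, 10, 9, 2, 7, 4, 6, 11, 20, 14, 16, 12, 18]
a[mid]=20>11: swap a[8],a[8]; hi=7 → [8, 10, 9, 2, 7, 4, 6, 11, 20, 14, 16, 12, 18]
end: lo=7, hi=7; a = [8, 10, 9, 2, 7, 4, 6, 11, 20, 14, 16, 12, 18]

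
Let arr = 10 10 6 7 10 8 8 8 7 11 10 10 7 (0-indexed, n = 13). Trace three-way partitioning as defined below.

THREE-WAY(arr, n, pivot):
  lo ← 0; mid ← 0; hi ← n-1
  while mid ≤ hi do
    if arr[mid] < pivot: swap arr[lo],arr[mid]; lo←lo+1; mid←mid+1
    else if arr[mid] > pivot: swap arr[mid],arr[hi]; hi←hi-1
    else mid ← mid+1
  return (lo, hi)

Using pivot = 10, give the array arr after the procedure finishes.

6 7 8 8 8 7 7 10 10 10 10 10 11

pivot = 10; lo=0, mid=0, hi=12
arr[mid]=10=10: mid=1
arr[mid]=10=10: mid=2
arr[mid]=6<10: swap arr[0],arr[2]; lo=1,mid=3 → 6 10 10 7 10 8 8 8 7 11 10 10 7
arr[mid]=7<10: swap arr[1],arr[3]; lo=2,mid=4 → 6 7 10 10 10 8 8 8 7 11 10 10 7
arr[mid]=10=10: mid=5
arr[mid]=8<10: swap arr[2],arr[5]; lo=3,mid=6 → 6 7 8 10 10 10 8 8 7 11 10 10 7
arr[mid]=8<10: swap arr[3],arr[6]; lo=4,mid=7 → 6 7 8 8 10 10 10 8 7 11 10 10 7
arr[mid]=8<10: swap arr[4],arr[7]; lo=5,mid=8 → 6 7 8 8 8 10 10 10 7 11 10 10 7
arr[mid]=7<10: swap arr[5],arr[8]; lo=6,mid=9 → 6 7 8 8 8 7 10 10 10 11 10 10 7
arr[mid]=11>10: swap arr[9],arr[12]; hi=11 → 6 7 8 8 8 7 10 10 10 7 10 10 11
arr[mid]=7<10: swap arr[6],arr[9]; lo=7,mid=10 → 6 7 8 8 8 7 7 10 10 10 10 10 11
arr[mid]=10=10: mid=11
arr[mid]=10=10: mid=12
end: lo=7, hi=11; arr = 6 7 8 8 8 7 7 10 10 10 10 10 11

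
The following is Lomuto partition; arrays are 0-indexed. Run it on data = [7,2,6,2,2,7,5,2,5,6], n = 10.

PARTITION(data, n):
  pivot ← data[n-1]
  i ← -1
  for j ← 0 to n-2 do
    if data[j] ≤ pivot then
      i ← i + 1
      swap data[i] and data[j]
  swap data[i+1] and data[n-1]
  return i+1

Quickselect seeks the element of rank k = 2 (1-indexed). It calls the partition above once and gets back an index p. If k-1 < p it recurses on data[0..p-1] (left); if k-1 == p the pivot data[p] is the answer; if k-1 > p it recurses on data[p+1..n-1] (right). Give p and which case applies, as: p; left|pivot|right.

7; left

pivot=6, i=-1
j=0: 7>6, skip
j=1: 2≤6, i=0, swap(0,1) ⇒ [2,7,6,2,2,7,5,2,5,6]
j=2: 6≤6, i=1, swap(1,2) ⇒ [2,6,7,2,2,7,5,2,5,6]
j=3: 2≤6, i=2, swap(2,3) ⇒ [2,6,2,7,2,7,5,2,5,6]
j=4: 2≤6, i=3, swap(3,4) ⇒ [2,6,2,2,7,7,5,2,5,6]
j=5: 7>6, skip
j=6: 5≤6, i=4, swap(4,6) ⇒ [2,6,2,2,5,7,7,2,5,6]
j=7: 2≤6, i=5, swap(5,7) ⇒ [2,6,2,2,5,2,7,7,5,6]
j=8: 5≤6, i=6, swap(6,8) ⇒ [2,6,2,2,5,2,5,7,7,6]
swap(7,9) ⇒ [2,6,2,2,5,2,5,6,7,7]; return 7
p = 7; k-1 = 1 < 7 ⇒ left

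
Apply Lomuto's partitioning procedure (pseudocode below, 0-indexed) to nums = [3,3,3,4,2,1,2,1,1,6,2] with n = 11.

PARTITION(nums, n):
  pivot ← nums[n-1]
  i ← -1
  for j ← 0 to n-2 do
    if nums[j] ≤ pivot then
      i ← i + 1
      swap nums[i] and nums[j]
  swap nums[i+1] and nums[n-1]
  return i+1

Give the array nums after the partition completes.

pivot = nums[10] = 2; i = -1
j=0: nums[0]=3 > 2 → no swap
j=1: nums[1]=3 > 2 → no swap
j=2: nums[2]=3 > 2 → no swap
j=3: nums[3]=4 > 2 → no swap
j=4: nums[4]=2 ≤ 2 → i=0, swap nums[0],nums[4] → [2,3,3,4,3,1,2,1,1,6,2]
j=5: nums[5]=1 ≤ 2 → i=1, swap nums[1],nums[5] → [2,1,3,4,3,3,2,1,1,6,2]
j=6: nums[6]=2 ≤ 2 → i=2, swap nums[2],nums[6] → [2,1,2,4,3,3,3,1,1,6,2]
j=7: nums[7]=1 ≤ 2 → i=3, swap nums[3],nums[7] → [2,1,2,1,3,3,3,4,1,6,2]
j=8: nums[8]=1 ≤ 2 → i=4, swap nums[4],nums[8] → [2,1,2,1,1,3,3,4,3,6,2]
j=9: nums[9]=6 > 2 → no swap
final swap nums[5],nums[10] → [2,1,2,1,1,2,3,4,3,6,3]; return 5

[2,1,2,1,1,2,3,4,3,6,3]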